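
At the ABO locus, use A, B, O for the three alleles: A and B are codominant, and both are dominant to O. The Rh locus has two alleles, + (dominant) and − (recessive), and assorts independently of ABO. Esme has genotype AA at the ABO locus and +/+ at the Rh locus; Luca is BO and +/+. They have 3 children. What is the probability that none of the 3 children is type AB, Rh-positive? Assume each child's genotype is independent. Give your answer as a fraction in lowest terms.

1/8

ABO cross AA × BO → 1/2 A, 1/2 AB.
Rh cross +/+ × +/+ → 1 Rh+; so P(type AB, Rh-positive) = 1/2 × 1 = 1/2 per child.
P(not type AB, Rh-positive) = 1/2 for one child; (1/2)^3 = 1/8.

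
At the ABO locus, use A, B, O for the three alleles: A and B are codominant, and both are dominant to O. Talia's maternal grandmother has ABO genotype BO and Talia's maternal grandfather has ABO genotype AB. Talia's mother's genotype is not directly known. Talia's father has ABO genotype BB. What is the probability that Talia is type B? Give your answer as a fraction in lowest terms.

3/4

Talia's mother's ABO genotype from BO × AB: 1/4 AB, 1/4 AO, 1/4 BB, 1/4 BO.
Crossing each possibility with the father BB and summing P(type B): 1/4·1/2 + 1/4·1/2 + 1/4·1 + 1/4·1 = 3/4.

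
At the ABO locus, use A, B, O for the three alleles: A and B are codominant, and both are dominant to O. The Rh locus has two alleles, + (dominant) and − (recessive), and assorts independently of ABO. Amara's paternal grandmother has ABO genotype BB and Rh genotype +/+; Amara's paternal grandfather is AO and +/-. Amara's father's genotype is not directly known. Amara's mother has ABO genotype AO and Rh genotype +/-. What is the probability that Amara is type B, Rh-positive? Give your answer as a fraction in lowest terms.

7/32

Amara's father's ABO genotype from BB × AO: 1/2 AB, 1/2 BO.
Crossing each possibility with the mother AO and summing P(type B): 1/2·1/4 + 1/2·1/4 = 1/4.
Similarly for Rh via the father's Rh distribution: P(Rh+) = 7/8.
Independent loci: 1/4 × 7/8 = 7/32.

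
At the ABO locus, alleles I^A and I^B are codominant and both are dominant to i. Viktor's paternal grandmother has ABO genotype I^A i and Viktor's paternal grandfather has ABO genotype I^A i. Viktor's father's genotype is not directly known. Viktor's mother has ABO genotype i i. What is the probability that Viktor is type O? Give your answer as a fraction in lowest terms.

1/2

Viktor's father's ABO genotype from I^A i × I^A i: 1/4 I^A I^A, 1/2 I^A i, 1/4 i i.
Crossing each possibility with the mother i i and summing P(type O): 1/4·0 + 1/2·1/2 + 1/4·1 = 1/2.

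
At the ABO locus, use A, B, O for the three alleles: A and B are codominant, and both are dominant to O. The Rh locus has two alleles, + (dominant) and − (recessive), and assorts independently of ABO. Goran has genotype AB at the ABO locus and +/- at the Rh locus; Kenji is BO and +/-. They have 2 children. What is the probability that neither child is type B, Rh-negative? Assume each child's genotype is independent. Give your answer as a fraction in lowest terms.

ABO cross AB × BO → 1/4 A, 1/2 B, 1/4 AB.
Rh cross +/- × +/- → 3/4 Rh+, 1/4 Rh-; so P(type B, Rh-negative) = 1/2 × 1/4 = 1/8 per child.
P(not type B, Rh-negative) = 7/8 for one child; (7/8)^2 = 49/64.

49/64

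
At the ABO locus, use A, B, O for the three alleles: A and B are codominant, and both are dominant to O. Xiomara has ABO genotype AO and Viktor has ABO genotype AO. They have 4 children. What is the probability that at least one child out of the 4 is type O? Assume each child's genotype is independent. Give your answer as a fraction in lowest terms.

175/256

ABO cross AO × AO → 1/4 O, 3/4 A.
So P(type O) = 1/4 per child.
P(none) = (3/4)^4 = 81/256; P(at least one) = 1 − 81/256 = 175/256.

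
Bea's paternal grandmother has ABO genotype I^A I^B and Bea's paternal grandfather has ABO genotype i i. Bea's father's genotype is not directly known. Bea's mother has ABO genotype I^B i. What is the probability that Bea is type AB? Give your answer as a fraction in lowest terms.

1/8

Bea's father's ABO genotype from I^A I^B × i i: 1/2 I^A i, 1/2 I^B i.
Crossing each possibility with the mother I^B i and summing P(type AB): 1/2·1/4 + 1/2·0 = 1/8.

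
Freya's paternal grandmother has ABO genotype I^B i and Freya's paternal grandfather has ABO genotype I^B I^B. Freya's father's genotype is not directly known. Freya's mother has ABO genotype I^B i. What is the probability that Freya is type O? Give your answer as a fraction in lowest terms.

1/8

Freya's father's ABO genotype from I^B i × I^B I^B: 1/2 I^B I^B, 1/2 I^B i.
Crossing each possibility with the mother I^B i and summing P(type O): 1/2·0 + 1/2·1/4 = 1/8.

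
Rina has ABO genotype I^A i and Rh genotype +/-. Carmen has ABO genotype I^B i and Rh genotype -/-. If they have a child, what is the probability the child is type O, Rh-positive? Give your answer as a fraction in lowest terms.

1/8

ABO cross I^A i × I^B i → offspring phenotypes: 1/4 O, 1/4 A, 1/4 B, 1/4 AB.
Rh cross +/- × -/- → 1/2 Rh+, 1/2 Rh-.
Independent loci: P(type O, Rh-positive) = 1/4 × 1/2 = 1/8.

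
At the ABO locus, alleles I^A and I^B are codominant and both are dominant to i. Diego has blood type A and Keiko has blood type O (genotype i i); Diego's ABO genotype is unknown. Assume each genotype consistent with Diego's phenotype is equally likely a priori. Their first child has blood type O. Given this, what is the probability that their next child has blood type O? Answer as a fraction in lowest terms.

Possible genotypes: Diego ∈ {I^A I^A, I^A i}; Keiko ∈ {i i}.
Weight each parental genotype pair by prior × P(type-O child):
  I^A i × i i: posterior weight 1; P(next child type O) = 1/2.
Weighted sum = 1/2.

1/2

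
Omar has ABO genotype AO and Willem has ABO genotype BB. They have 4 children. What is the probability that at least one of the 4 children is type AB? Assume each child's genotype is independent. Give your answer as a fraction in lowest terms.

15/16

ABO cross AO × BB → 1/2 B, 1/2 AB.
So P(type AB) = 1/2 per child.
P(none) = (1/2)^4 = 1/16; P(at least one) = 1 − 1/16 = 15/16.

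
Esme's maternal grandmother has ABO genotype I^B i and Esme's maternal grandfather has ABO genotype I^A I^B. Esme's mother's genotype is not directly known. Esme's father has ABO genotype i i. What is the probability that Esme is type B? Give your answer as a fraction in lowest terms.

1/2

Esme's mother's ABO genotype from I^B i × I^A I^B: 1/4 I^A I^B, 1/4 I^A i, 1/4 I^B I^B, 1/4 I^B i.
Crossing each possibility with the father i i and summing P(type B): 1/4·1/2 + 1/4·0 + 1/4·1 + 1/4·1/2 = 1/2.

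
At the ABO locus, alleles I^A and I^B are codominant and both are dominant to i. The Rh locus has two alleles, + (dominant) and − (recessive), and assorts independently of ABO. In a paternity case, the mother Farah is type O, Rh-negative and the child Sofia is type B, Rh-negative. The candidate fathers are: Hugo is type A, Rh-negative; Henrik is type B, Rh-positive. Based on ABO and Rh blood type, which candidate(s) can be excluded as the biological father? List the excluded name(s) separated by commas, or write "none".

A candidate is excluded only if no genotype consistent with his phenotype could produce a type B, Rh-negative child with a type O, Rh-negative mother.
Hugo (type A, Rh-): no genotype consistent with that phenotype can produce a type-B Rh- child with a type-O mother.

Hugo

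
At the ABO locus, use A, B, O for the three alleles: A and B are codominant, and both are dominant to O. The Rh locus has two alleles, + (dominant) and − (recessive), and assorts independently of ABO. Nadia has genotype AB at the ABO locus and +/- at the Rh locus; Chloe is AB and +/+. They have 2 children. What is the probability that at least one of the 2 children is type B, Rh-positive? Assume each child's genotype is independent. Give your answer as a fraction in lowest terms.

ABO cross AB × AB → 1/4 A, 1/4 B, 1/2 AB.
Rh cross +/- × +/+ → 1 Rh+; so P(type B, Rh-positive) = 1/4 × 1 = 1/4 per child.
P(none) = (3/4)^2 = 9/16; P(at least one) = 1 − 9/16 = 7/16.

7/16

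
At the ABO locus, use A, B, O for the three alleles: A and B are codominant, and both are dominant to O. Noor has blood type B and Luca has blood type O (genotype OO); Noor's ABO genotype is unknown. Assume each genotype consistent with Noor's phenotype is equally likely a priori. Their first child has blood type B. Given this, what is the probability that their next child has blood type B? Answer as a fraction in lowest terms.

Possible genotypes: Noor ∈ {BB, BO}; Luca ∈ {OO}.
Weight each parental genotype pair by prior × P(type-B child):
  BB × OO: posterior weight 2/3; P(next child type B) = 1.
  BO × OO: posterior weight 1/3; P(next child type B) = 1/2.
Weighted sum = 5/6.

5/6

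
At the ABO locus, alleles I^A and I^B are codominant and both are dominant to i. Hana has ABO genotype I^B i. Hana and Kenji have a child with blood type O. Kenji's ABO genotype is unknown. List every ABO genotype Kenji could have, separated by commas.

I^A i, I^B i, i i

For each candidate genotype of Kenji, check whether crossing it with I^B i can produce every observed child phenotype.
  I^A I^A → possible child types {A, AB} ✗
  I^A I^B → possible child types {A, B, AB} ✗
  I^A i → possible child types {O, A, B, AB} ✓
  I^B I^B → possible child types {B} ✗
  I^B i → possible child types {O, B} ✓
  i i → possible child types {O, B} ✓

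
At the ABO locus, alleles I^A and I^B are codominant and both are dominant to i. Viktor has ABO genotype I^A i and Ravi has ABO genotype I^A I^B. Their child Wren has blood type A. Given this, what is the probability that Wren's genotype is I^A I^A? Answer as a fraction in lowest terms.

Cross I^A i × I^A I^B → 1/4 I^A I^A, 1/4 I^A I^B, 1/4 I^A i, 1/4 I^B i.
Type-A genotypes among offspring: I^A I^A (1/4), I^A i (1/4); total 1/2.
P(I^A I^A | type A) = (1/4) / (1/2) = 1/2.

1/2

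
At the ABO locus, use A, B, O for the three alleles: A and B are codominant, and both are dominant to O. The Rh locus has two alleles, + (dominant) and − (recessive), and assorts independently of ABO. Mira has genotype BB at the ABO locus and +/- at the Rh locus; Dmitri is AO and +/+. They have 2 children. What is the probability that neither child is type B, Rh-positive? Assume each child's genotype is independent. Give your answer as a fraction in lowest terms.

1/4

ABO cross BB × AO → 1/2 B, 1/2 AB.
Rh cross +/- × +/+ → 1 Rh+; so P(type B, Rh-positive) = 1/2 × 1 = 1/2 per child.
P(not type B, Rh-positive) = 1/2 for one child; (1/2)^2 = 1/4.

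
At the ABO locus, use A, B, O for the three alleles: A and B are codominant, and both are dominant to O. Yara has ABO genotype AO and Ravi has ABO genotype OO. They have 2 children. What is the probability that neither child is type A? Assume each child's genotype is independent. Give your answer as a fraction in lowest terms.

ABO cross AO × OO → 1/2 O, 1/2 A.
So P(type A) = 1/2 per child.
P(not type A) = 1/2 for one child; (1/2)^2 = 1/4.

1/4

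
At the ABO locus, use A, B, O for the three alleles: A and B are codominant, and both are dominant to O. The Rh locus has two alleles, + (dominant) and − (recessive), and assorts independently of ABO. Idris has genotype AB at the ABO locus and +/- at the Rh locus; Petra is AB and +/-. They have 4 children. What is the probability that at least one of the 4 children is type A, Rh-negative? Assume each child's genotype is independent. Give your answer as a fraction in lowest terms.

14911/65536

ABO cross AB × AB → 1/4 A, 1/4 B, 1/2 AB.
Rh cross +/- × +/- → 3/4 Rh+, 1/4 Rh-; so P(type A, Rh-negative) = 1/4 × 1/4 = 1/16 per child.
P(none) = (15/16)^4 = 50625/65536; P(at least one) = 1 − 50625/65536 = 14911/65536.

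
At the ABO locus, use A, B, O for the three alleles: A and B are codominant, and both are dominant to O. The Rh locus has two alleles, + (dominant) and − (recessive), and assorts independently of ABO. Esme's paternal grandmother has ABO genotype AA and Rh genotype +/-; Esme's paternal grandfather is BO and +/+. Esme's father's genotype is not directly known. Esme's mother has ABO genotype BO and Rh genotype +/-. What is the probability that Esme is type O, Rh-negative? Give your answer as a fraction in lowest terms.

1/64

Esme's father's ABO genotype from AA × BO: 1/2 AB, 1/2 AO.
Crossing each possibility with the mother BO and summing P(type O): 1/2·0 + 1/2·1/4 = 1/8.
Similarly for Rh via the father's Rh distribution: P(Rh-) = 1/8.
Independent loci: 1/8 × 1/8 = 1/64.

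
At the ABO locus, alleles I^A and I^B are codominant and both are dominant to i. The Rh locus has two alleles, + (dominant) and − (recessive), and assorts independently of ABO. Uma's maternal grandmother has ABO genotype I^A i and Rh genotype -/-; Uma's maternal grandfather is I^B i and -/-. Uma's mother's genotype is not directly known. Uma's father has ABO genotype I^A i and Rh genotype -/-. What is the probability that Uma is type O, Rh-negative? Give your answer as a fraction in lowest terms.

1/4

Uma's mother's ABO genotype from I^A i × I^B i: 1/4 I^A I^B, 1/4 I^A i, 1/4 I^B i, 1/4 i i.
Crossing each possibility with the father I^A i and summing P(type O): 1/4·0 + 1/4·1/4 + 1/4·1/4 + 1/4·1/2 = 1/4.
Similarly for Rh via the mother's Rh distribution: P(Rh-) = 1.
Independent loci: 1/4 × 1 = 1/4.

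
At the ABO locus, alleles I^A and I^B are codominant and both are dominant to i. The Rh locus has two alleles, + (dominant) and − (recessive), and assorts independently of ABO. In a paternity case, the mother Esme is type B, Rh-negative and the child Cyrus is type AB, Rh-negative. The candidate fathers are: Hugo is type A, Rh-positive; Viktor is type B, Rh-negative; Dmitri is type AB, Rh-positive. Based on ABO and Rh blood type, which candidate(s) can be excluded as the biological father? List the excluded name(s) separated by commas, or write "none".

Viktor

A candidate is excluded only if no genotype consistent with his phenotype could produce a type AB, Rh-negative child with a type B, Rh-negative mother.
Viktor (type B, Rh-): no genotype consistent with that phenotype can produce a type-AB Rh- child with a type-B mother.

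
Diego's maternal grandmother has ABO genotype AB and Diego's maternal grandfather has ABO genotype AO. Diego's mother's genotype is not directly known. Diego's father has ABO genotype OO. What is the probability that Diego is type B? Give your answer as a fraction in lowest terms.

Diego's mother's ABO genotype from AB × AO: 1/4 AA, 1/4 AB, 1/4 AO, 1/4 BO.
Crossing each possibility with the father OO and summing P(type B): 1/4·0 + 1/4·1/2 + 1/4·0 + 1/4·1/2 = 1/4.

1/4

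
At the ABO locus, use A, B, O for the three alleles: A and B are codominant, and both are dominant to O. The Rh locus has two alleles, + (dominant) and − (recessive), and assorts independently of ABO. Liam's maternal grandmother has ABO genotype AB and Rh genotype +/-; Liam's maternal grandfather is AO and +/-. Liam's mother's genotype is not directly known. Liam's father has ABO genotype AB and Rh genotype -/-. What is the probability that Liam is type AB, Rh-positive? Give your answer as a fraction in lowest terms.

Liam's mother's ABO genotype from AB × AO: 1/4 AA, 1/4 AB, 1/4 AO, 1/4 BO.
Crossing each possibility with the father AB and summing P(type AB): 1/4·1/2 + 1/4·1/2 + 1/4·1/4 + 1/4·1/4 = 3/8.
Similarly for Rh via the mother's Rh distribution: P(Rh+) = 1/2.
Independent loci: 3/8 × 1/2 = 3/16.

3/16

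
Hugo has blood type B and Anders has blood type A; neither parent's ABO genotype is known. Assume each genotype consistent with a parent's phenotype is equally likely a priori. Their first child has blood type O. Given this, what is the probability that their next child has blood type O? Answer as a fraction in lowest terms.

1/4

Possible genotypes: Hugo ∈ {BB, BO}; Anders ∈ {AA, AO}.
Weight each parental genotype pair by prior × P(type-O child):
  BO × AO: posterior weight 1; P(next child type O) = 1/4.
Weighted sum = 1/4.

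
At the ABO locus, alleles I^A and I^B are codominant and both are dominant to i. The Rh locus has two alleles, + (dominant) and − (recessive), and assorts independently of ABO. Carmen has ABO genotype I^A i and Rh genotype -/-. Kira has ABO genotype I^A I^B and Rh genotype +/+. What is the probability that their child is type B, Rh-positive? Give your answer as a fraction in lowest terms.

1/4

ABO cross I^A i × I^A I^B → offspring phenotypes: 1/2 A, 1/4 B, 1/4 AB.
Rh cross -/- × +/+ → 1 Rh+.
Independent loci: P(type B, Rh-positive) = 1/4 × 1 = 1/4.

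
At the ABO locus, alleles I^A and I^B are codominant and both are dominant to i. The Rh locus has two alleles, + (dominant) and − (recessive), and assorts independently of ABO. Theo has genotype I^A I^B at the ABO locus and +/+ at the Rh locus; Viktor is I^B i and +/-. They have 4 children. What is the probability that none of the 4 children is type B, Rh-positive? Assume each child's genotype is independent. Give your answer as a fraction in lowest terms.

1/16

ABO cross I^A I^B × I^B i → 1/4 A, 1/2 B, 1/4 AB.
Rh cross +/+ × +/- → 1 Rh+; so P(type B, Rh-positive) = 1/2 × 1 = 1/2 per child.
P(not type B, Rh-positive) = 1/2 for one child; (1/2)^4 = 1/16.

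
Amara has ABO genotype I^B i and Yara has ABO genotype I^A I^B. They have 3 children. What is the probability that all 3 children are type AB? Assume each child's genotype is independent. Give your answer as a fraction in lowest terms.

ABO cross I^B i × I^A I^B → 1/4 A, 1/2 B, 1/4 AB.
So P(type AB) = 1/4 per child.
All 3 independent: (1/4)^3 = 1/64.

1/64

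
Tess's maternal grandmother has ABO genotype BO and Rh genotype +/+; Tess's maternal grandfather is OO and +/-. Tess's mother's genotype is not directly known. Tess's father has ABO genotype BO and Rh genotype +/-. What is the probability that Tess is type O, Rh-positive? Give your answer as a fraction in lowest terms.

Tess's mother's ABO genotype from BO × OO: 1/2 BO, 1/2 OO.
Crossing each possibility with the father BO and summing P(type O): 1/2·1/4 + 1/2·1/2 = 3/8.
Similarly for Rh via the mother's Rh distribution: P(Rh+) = 7/8.
Independent loci: 3/8 × 7/8 = 21/64.

21/64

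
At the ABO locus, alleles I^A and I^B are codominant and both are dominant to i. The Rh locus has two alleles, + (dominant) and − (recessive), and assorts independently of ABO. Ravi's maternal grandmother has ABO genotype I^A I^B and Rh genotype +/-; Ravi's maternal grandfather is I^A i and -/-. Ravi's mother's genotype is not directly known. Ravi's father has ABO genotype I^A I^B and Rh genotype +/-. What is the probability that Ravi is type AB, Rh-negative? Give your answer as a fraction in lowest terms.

Ravi's mother's ABO genotype from I^A I^B × I^A i: 1/4 I^A I^A, 1/4 I^A I^B, 1/4 I^A i, 1/4 I^B i.
Crossing each possibility with the father I^A I^B and summing P(type AB): 1/4·1/2 + 1/4·1/2 + 1/4·1/4 + 1/4·1/4 = 3/8.
Similarly for Rh via the mother's Rh distribution: P(Rh-) = 3/8.
Independent loci: 3/8 × 3/8 = 9/64.

9/64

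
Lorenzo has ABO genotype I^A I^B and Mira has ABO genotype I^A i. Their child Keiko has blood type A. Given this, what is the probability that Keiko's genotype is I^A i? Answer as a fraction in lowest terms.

Cross I^A I^B × I^A i → 1/4 I^A I^A, 1/4 I^A I^B, 1/4 I^A i, 1/4 I^B i.
Type-A genotypes among offspring: I^A I^A (1/4), I^A i (1/4); total 1/2.
P(I^A i | type A) = (1/4) / (1/2) = 1/2.

1/2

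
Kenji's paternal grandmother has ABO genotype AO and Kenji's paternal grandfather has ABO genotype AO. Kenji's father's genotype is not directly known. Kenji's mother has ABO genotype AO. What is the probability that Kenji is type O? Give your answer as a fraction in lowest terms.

1/4

Kenji's father's ABO genotype from AO × AO: 1/4 AA, 1/2 AO, 1/4 OO.
Crossing each possibility with the mother AO and summing P(type O): 1/4·0 + 1/2·1/4 + 1/4·1/2 = 1/4.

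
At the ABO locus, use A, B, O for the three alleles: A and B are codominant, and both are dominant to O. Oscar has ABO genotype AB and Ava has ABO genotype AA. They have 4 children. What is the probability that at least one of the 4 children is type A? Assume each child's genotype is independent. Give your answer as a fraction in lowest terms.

ABO cross AB × AA → 1/2 A, 1/2 AB.
So P(type A) = 1/2 per child.
P(none) = (1/2)^4 = 1/16; P(at least one) = 1 − 1/16 = 15/16.

15/16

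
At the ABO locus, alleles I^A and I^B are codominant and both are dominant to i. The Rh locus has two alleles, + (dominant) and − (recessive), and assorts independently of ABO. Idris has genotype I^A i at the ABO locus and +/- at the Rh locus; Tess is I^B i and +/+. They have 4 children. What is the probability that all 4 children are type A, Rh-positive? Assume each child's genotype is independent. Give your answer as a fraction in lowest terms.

ABO cross I^A i × I^B i → 1/4 O, 1/4 A, 1/4 B, 1/4 AB.
Rh cross +/- × +/+ → 1 Rh+; so P(type A, Rh-positive) = 1/4 × 1 = 1/4 per child.
All 4 independent: (1/4)^4 = 1/256.

1/256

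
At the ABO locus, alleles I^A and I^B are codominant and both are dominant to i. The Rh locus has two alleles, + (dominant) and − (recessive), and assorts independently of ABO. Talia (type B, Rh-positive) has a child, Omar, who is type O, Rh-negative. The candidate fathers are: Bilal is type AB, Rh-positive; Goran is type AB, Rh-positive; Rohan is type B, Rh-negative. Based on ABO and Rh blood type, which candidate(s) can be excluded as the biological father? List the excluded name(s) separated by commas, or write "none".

A candidate is excluded only if no genotype consistent with his phenotype could produce a type O, Rh-negative child with a type B, Rh-positive mother.
Bilal (type AB, Rh+): no genotype consistent with that phenotype can produce a type-O Rh- child with a type-B mother.
Goran (type AB, Rh+): no genotype consistent with that phenotype can produce a type-O Rh- child with a type-B mother.

Bilal, Goran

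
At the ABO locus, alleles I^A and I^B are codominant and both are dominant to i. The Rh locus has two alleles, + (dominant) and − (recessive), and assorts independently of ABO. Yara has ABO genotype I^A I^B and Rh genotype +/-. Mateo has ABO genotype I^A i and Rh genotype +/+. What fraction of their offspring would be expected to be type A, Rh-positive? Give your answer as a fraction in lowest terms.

1/2

ABO cross I^A I^B × I^A i → offspring phenotypes: 1/2 A, 1/4 B, 1/4 AB.
Rh cross +/- × +/+ → 1 Rh+.
Independent loci: P(type A, Rh-positive) = 1/2 × 1 = 1/2.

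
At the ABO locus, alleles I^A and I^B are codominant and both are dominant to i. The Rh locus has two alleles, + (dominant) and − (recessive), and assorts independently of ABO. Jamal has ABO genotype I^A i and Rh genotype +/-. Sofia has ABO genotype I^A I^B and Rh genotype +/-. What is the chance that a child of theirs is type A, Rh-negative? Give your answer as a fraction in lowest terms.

1/8

ABO cross I^A i × I^A I^B → offspring phenotypes: 1/2 A, 1/4 B, 1/4 AB.
Rh cross +/- × +/- → 3/4 Rh+, 1/4 Rh-.
Independent loci: P(type A, Rh-negative) = 1/2 × 1/4 = 1/8.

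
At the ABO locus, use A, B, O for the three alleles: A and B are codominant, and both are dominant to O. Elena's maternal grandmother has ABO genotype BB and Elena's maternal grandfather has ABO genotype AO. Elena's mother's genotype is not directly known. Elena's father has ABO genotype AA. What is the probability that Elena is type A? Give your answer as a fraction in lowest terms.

Elena's mother's ABO genotype from BB × AO: 1/2 AB, 1/2 BO.
Crossing each possibility with the father AA and summing P(type A): 1/2·1/2 + 1/2·1/2 = 1/2.

1/2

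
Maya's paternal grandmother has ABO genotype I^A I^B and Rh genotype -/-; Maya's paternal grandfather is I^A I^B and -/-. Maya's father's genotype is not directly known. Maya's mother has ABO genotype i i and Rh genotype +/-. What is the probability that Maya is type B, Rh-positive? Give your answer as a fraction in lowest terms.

Maya's father's ABO genotype from I^A I^B × I^A I^B: 1/4 I^A I^A, 1/2 I^A I^B, 1/4 I^B I^B.
Crossing each possibility with the mother i i and summing P(type B): 1/4·0 + 1/2·1/2 + 1/4·1 = 1/2.
Similarly for Rh via the father's Rh distribution: P(Rh+) = 1/2.
Independent loci: 1/2 × 1/2 = 1/4.

1/4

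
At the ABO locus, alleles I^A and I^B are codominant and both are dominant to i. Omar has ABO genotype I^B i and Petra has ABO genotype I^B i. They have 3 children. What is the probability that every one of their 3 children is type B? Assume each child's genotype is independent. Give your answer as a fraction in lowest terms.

ABO cross I^B i × I^B i → 1/4 O, 3/4 B.
So P(type B) = 3/4 per child.
All 3 independent: (3/4)^3 = 27/64.

27/64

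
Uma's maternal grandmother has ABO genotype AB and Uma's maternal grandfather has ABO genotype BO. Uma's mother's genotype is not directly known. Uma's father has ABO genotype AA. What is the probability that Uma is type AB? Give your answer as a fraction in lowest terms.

Uma's mother's ABO genotype from AB × BO: 1/4 AB, 1/4 AO, 1/4 BB, 1/4 BO.
Crossing each possibility with the father AA and summing P(type AB): 1/4·1/2 + 1/4·0 + 1/4·1 + 1/4·1/2 = 1/2.

1/2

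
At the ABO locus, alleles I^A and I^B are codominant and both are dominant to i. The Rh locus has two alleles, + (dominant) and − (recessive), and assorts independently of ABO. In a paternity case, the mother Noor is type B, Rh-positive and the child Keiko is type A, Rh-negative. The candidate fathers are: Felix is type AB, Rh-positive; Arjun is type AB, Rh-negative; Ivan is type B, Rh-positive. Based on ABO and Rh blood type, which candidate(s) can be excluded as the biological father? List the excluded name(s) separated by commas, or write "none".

Ivan

A candidate is excluded only if no genotype consistent with his phenotype could produce a type A, Rh-negative child with a type B, Rh-positive mother.
Ivan (type B, Rh+): no genotype consistent with that phenotype can produce a type-A Rh- child with a type-B mother.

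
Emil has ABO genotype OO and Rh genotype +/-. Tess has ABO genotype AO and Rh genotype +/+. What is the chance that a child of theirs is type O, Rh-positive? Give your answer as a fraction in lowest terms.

1/2

ABO cross OO × AO → offspring phenotypes: 1/2 O, 1/2 A.
Rh cross +/- × +/+ → 1 Rh+.
Independent loci: P(type O, Rh-positive) = 1/2 × 1 = 1/2.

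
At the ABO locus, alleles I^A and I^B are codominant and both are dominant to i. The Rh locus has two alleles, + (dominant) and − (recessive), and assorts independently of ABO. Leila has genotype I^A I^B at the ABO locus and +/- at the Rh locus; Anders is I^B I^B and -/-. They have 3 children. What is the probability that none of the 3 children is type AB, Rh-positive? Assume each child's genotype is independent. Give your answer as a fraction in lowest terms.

27/64

ABO cross I^A I^B × I^B I^B → 1/2 B, 1/2 AB.
Rh cross +/- × -/- → 1/2 Rh+, 1/2 Rh-; so P(type AB, Rh-positive) = 1/2 × 1/2 = 1/4 per child.
P(not type AB, Rh-positive) = 3/4 for one child; (3/4)^3 = 27/64.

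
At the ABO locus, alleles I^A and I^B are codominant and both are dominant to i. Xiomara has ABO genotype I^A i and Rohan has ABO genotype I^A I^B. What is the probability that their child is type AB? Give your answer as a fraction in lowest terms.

ABO cross I^A i × I^A I^B → offspring phenotypes: 1/2 A, 1/4 B, 1/4 AB.
So P(type AB) = 1/4.

1/4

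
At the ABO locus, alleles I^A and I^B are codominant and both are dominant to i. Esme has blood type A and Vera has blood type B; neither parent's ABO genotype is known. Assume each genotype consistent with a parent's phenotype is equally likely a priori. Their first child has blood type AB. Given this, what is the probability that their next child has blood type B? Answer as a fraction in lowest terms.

Possible genotypes: Esme ∈ {I^A I^A, I^A i}; Vera ∈ {I^B I^B, I^B i}.
Weight each parental genotype pair by prior × P(type-AB child):
  I^A I^A × I^B I^B: posterior weight 4/9; P(next child type B) = 0.
  I^A I^A × I^B i: posterior weight 2/9; P(next child type B) = 0.
  I^A i × I^B I^B: posterior weight 2/9; P(next child type B) = 1/2.
  I^A i × I^B i: posterior weight 1/9; P(next child type B) = 1/4.
Weighted sum = 5/36.

5/36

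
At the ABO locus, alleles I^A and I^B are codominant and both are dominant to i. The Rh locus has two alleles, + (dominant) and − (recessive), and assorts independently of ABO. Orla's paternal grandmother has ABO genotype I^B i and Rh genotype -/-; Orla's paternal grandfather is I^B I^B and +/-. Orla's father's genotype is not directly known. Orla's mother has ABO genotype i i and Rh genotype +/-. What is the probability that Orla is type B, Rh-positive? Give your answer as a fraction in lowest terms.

15/32

Orla's father's ABO genotype from I^B i × I^B I^B: 1/2 I^B I^B, 1/2 I^B i.
Crossing each possibility with the mother i i and summing P(type B): 1/2·1 + 1/2·1/2 = 3/4.
Similarly for Rh via the father's Rh distribution: P(Rh+) = 5/8.
Independent loci: 3/4 × 5/8 = 15/32.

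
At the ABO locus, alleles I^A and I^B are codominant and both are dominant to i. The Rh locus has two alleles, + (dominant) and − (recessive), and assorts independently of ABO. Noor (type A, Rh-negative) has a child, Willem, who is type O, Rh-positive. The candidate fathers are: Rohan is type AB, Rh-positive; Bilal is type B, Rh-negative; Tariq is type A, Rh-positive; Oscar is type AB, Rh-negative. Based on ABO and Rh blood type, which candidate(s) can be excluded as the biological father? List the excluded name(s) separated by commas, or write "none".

Rohan, Bilal, Oscar

A candidate is excluded only if no genotype consistent with his phenotype could produce a type O, Rh-positive child with a type A, Rh-negative mother.
Rohan (type AB, Rh+): no genotype consistent with that phenotype can produce a type-O Rh+ child with a type-A mother.
Bilal (type B, Rh-): no genotype consistent with that phenotype can produce a type-O Rh+ child with a type-A mother.
Oscar (type AB, Rh-): no genotype consistent with that phenotype can produce a type-O Rh+ child with a type-A mother.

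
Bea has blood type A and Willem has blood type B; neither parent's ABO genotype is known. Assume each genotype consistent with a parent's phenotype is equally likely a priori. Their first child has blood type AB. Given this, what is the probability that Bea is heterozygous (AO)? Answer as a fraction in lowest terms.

Possible genotypes: Bea ∈ {AA, AO}; Willem ∈ {BB, BO}.
Weight each parental genotype pair by prior × P(type-AB child):
  AA × BB: posterior weight 4/9.
  AA × BO: posterior weight 2/9.
  AO × BB: posterior weight 2/9.
  AO × BO: posterior weight 1/9.
Sum the posterior weight over pairs where Bea is AO: 1/3.

1/3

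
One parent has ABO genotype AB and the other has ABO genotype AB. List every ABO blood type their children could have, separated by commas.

Gametes from AB × AB give offspring ABO genotypes AA, AB, BB, i.e. phenotypes A, B, AB.

A, B, AB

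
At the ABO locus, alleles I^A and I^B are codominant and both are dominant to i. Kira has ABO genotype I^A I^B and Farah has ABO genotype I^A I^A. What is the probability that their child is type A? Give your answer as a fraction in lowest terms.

1/2

ABO cross I^A I^B × I^A I^A → offspring phenotypes: 1/2 A, 1/2 AB.
So P(type A) = 1/2.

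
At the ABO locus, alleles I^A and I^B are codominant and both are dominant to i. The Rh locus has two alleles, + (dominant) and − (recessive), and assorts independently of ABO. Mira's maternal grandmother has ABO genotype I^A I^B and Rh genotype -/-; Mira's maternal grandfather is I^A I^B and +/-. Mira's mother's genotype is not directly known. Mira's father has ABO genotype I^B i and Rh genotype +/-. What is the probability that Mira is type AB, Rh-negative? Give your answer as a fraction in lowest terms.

3/32

Mira's mother's ABO genotype from I^A I^B × I^A I^B: 1/4 I^A I^A, 1/2 I^A I^B, 1/4 I^B I^B.
Crossing each possibility with the father I^B i and summing P(type AB): 1/4·1/2 + 1/2·1/4 + 1/4·0 = 1/4.
Similarly for Rh via the mother's Rh distribution: P(Rh-) = 3/8.
Independent loci: 1/4 × 3/8 = 3/32.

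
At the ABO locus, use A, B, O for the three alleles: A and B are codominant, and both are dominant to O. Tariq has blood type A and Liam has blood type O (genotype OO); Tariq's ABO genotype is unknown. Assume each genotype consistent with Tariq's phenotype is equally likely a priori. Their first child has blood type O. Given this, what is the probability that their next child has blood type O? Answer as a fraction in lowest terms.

1/2

Possible genotypes: Tariq ∈ {AA, AO}; Liam ∈ {OO}.
Weight each parental genotype pair by prior × P(type-O child):
  AO × OO: posterior weight 1; P(next child type O) = 1/2.
Weighted sum = 1/2.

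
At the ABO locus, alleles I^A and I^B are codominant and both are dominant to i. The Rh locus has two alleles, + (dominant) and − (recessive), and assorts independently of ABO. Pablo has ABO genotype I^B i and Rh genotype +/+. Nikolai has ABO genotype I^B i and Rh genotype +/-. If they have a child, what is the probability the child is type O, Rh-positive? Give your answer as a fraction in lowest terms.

1/4

ABO cross I^B i × I^B i → offspring phenotypes: 1/4 O, 3/4 B.
Rh cross +/+ × +/- → 1 Rh+.
Independent loci: P(type O, Rh-positive) = 1/4 × 1 = 1/4.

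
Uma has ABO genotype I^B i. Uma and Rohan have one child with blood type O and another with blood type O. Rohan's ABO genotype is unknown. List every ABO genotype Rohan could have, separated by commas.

For each candidate genotype of Rohan, check whether crossing it with I^B i can produce every observed child phenotype.
  I^A I^A → possible child types {A, AB} ✗
  I^A I^B → possible child types {A, B, AB} ✗
  I^A i → possible child types {O, A, B, AB} ✓
  I^B I^B → possible child types {B} ✗
  I^B i → possible child types {O, B} ✓
  i i → possible child types {O, B} ✓

I^A i, I^B i, i i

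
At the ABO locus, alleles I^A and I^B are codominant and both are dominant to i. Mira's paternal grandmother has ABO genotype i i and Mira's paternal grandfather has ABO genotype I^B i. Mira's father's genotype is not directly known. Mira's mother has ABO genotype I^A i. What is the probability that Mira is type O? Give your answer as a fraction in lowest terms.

Mira's father's ABO genotype from i i × I^B i: 1/2 I^B i, 1/2 i i.
Crossing each possibility with the mother I^A i and summing P(type O): 1/2·1/4 + 1/2·1/2 = 3/8.

3/8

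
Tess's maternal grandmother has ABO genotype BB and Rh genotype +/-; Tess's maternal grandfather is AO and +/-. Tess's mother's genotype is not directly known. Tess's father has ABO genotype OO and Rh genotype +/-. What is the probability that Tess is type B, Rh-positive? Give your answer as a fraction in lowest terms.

3/8

Tess's mother's ABO genotype from BB × AO: 1/2 AB, 1/2 BO.
Crossing each possibility with the father OO and summing P(type B): 1/2·1/2 + 1/2·1/2 = 1/2.
Similarly for Rh via the mother's Rh distribution: P(Rh+) = 3/4.
Independent loci: 1/2 × 3/4 = 3/8.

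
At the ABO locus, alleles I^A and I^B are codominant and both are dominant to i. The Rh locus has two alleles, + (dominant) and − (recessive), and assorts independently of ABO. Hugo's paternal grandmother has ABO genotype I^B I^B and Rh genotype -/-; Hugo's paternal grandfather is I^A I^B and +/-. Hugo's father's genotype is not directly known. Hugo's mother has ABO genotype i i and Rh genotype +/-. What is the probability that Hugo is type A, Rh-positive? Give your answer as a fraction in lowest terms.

Hugo's father's ABO genotype from I^B I^B × I^A I^B: 1/2 I^A I^B, 1/2 I^B I^B.
Crossing each possibility with the mother i i and summing P(type A): 1/2·1/2 + 1/2·0 = 1/4.
Similarly for Rh via the father's Rh distribution: P(Rh+) = 5/8.
Independent loci: 1/4 × 5/8 = 5/32.

5/32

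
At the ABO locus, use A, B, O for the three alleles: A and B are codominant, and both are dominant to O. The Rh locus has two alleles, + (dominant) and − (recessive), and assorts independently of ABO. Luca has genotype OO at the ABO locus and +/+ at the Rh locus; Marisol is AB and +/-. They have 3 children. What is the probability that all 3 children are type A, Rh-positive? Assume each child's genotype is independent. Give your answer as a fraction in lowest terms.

ABO cross OO × AB → 1/2 A, 1/2 B.
Rh cross +/+ × +/- → 1 Rh+; so P(type A, Rh-positive) = 1/2 × 1 = 1/2 per child.
All 3 independent: (1/2)^3 = 1/8.

1/8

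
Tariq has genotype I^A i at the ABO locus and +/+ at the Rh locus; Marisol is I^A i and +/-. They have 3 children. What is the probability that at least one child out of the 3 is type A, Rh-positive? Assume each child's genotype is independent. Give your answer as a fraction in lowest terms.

ABO cross I^A i × I^A i → 1/4 O, 3/4 A.
Rh cross +/+ × +/- → 1 Rh+; so P(type A, Rh-positive) = 3/4 × 1 = 3/4 per child.
P(none) = (1/4)^3 = 1/64; P(at least one) = 1 − 1/64 = 63/64.

63/64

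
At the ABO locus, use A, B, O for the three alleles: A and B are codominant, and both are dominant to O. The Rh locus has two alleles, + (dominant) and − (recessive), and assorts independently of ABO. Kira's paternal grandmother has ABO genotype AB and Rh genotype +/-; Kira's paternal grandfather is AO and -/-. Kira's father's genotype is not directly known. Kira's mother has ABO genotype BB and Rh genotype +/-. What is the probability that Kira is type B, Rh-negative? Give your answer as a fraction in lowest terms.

3/16

Kira's father's ABO genotype from AB × AO: 1/4 AA, 1/4 AB, 1/4 AO, 1/4 BO.
Crossing each possibility with the mother BB and summing P(type B): 1/4·0 + 1/4·1/2 + 1/4·1/2 + 1/4·1 = 1/2.
Similarly for Rh via the father's Rh distribution: P(Rh-) = 3/8.
Independent loci: 1/2 × 3/8 = 3/16.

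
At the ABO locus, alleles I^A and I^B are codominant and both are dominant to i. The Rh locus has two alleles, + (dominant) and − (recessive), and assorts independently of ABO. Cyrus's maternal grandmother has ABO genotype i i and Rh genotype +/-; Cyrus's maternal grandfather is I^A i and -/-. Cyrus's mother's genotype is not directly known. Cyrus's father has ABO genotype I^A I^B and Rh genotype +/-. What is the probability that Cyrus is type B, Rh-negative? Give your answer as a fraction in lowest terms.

9/64

Cyrus's mother's ABO genotype from i i × I^A i: 1/2 I^A i, 1/2 i i.
Crossing each possibility with the father I^A I^B and summing P(type B): 1/2·1/4 + 1/2·1/2 = 3/8.
Similarly for Rh via the mother's Rh distribution: P(Rh-) = 3/8.
Independent loci: 3/8 × 3/8 = 9/64.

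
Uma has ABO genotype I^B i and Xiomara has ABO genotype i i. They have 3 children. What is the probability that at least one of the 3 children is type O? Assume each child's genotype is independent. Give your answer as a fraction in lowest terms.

7/8

ABO cross I^B i × i i → 1/2 O, 1/2 B.
So P(type O) = 1/2 per child.
P(none) = (1/2)^3 = 1/8; P(at least one) = 1 − 1/8 = 7/8.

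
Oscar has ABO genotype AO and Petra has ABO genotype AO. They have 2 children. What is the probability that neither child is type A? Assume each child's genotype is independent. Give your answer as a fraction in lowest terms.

ABO cross AO × AO → 1/4 O, 3/4 A.
So P(type A) = 3/4 per child.
P(not type A) = 1/4 for one child; (1/4)^2 = 1/16.

1/16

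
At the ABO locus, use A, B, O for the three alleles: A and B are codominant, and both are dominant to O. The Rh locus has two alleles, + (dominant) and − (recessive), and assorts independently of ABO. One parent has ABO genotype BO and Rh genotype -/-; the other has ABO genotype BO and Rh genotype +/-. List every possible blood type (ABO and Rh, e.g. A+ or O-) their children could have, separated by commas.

O+, O-, B+, B-

Gametes from BO × BO give offspring ABO genotypes BB, BO, OO, i.e. phenotypes O, B.
Rh cross -/- × +/- → phenotypes Rh+, Rh-.
Combining independently: O+, O-, B+, B-.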